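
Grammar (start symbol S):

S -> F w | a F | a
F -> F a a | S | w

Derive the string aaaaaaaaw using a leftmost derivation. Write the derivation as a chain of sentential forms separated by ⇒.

S ⇒ Fw   [S -> F w]
Fw ⇒ Faaw   [F -> F a a]
Faaw ⇒ Faaaaw   [F -> F a a]
Faaaaw ⇒ Faaaaaaw   [F -> F a a]
Faaaaaaw ⇒ Saaaaaaw   [F -> S]
Saaaaaaw ⇒ aFaaaaaaw   [S -> a F]
aFaaaaaaw ⇒ aSaaaaaaw   [F -> S]
aSaaaaaaw ⇒ aaaaaaaaw   [S -> a]

S ⇒ Fw ⇒ Faaw ⇒ Faaaaw ⇒ Faaaaaaw ⇒ Saaaaaaw ⇒ aFaaaaaaw ⇒ aSaaaaaaw ⇒ aaaaaaaaw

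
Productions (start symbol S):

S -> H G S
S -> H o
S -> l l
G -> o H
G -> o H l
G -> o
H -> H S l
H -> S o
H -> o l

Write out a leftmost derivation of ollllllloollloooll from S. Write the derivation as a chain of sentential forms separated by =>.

S=>HGS=>SoGS=>HooGS=>HSlooGS=>SoSlooGS=>HooSlooGS=>HSlooSlooGS=>HSlSlooSlooGS=>olSlSlooSlooGS=>ollllSlooSlooGS=>olllllllooSlooGS=>ollllllloolllooGS=>ollllllloollloooS=>ollllllloollloooll

S => HGS   [S -> H G S]
HGS => SoGS   [H -> S o]
SoGS => HooGS   [S -> H o]
HooGS => HSlooGS   [H -> H S l]
HSlooGS => SoSlooGS   [H -> S o]
SoSlooGS => HooSlooGS   [S -> H o]
HooSlooGS => HSlooSlooGS   [H -> H S l]
HSlooSlooGS => HSlSlooSlooGS   [H -> H S l]
HSlSlooSlooGS => olSlSlooSlooGS   [H -> o l]
olSlSlooSlooGS => ollllSlooSlooGS   [S -> l l]
ollllSlooSlooGS => olllllllooSlooGS   [S -> l l]
olllllllooSlooGS => ollllllloolllooGS   [S -> l l]
ollllllloolllooGS => ollllllloollloooS   [G -> o]
ollllllloollloooS => ollllllloollloooll   [S -> l l]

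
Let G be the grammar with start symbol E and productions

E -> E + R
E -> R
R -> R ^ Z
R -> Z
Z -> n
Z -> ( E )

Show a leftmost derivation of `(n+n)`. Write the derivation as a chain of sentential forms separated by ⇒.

E ⇒ R   [E -> R]
R ⇒ Z   [R -> Z]
Z ⇒ (E)   [Z -> ( E )]
(E) ⇒ (E+R)   [E -> E + R]
(E+R) ⇒ (R+R)   [E -> R]
(R+R) ⇒ (Z+R)   [R -> Z]
(Z+R) ⇒ (n+R)   [Z -> n]
(n+R) ⇒ (n+Z)   [R -> Z]
(n+Z) ⇒ (n+n)   [Z -> n]

E ⇒ R ⇒ Z ⇒ (E) ⇒ (E+R) ⇒ (R+R) ⇒ (Z+R) ⇒ (n+R) ⇒ (n+Z) ⇒ (n+n)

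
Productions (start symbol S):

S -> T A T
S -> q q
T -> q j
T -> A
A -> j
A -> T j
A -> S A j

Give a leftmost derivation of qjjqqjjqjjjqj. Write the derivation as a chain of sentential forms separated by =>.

S => TAT   [S -> T A T]
TAT => qjAT   [T -> q j]
qjAT => qjSAjT   [A -> S A j]
qjSAjT => qjTATAjT   [S -> T A T]
qjTATAjT => qjAATAjT   [T -> A]
qjAATAjT => qjjATAjT   [A -> j]
qjjATAjT => qjjSAjTAjT   [A -> S A j]
qjjSAjTAjT => qjjqqAjTAjT   [S -> q q]
qjjqqAjTAjT => qjjqqjjTAjT   [A -> j]
qjjqqjjTAjT => qjjqqjjqjAjT   [T -> q j]
qjjqqjjqjAjT => qjjqqjjqjjjT   [A -> j]
qjjqqjjqjjjT => qjjqqjjqjjjqj   [T -> q j]

S => TAT => qjAT => qjSAjT => qjTATAjT => qjAATAjT => qjjATAjT => qjjSAjTAjT => qjjqqAjTAjT => qjjqqjjTAjT => qjjqqjjqjAjT => qjjqqjjqjjjT => qjjqqjjqjjjqj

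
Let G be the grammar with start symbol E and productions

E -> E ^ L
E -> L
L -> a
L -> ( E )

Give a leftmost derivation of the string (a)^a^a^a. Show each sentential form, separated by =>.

E => E^L => E^L^L => E^L^L^L => L^L^L^L => (E)^L^L^L => (L)^L^L^L => (a)^L^L^L => (a)^a^L^L => (a)^a^a^L => (a)^a^a^a

E => E^L   [E -> E ^ L]
E^L => E^L^L   [E -> E ^ L]
E^L^L => E^L^L^L   [E -> E ^ L]
E^L^L^L => L^L^L^L   [E -> L]
L^L^L^L => (E)^L^L^L   [L -> ( E )]
(E)^L^L^L => (L)^L^L^L   [E -> L]
(L)^L^L^L => (a)^L^L^L   [L -> a]
(a)^L^L^L => (a)^a^L^L   [L -> a]
(a)^a^L^L => (a)^a^a^L   [L -> a]
(a)^a^a^L => (a)^a^a^a   [L -> a]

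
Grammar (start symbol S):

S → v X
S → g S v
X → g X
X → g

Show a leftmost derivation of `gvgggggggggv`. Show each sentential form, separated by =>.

S => gSv   [S → g S v]
gSv => gvXv   [S → v X]
gvXv => gvgXv   [X → g X]
gvgXv => gvggXv   [X → g X]
gvggXv => gvgggXv   [X → g X]
gvgggXv => gvggggXv   [X → g X]
gvggggXv => gvgggggXv   [X → g X]
gvgggggXv => gvggggggXv   [X → g X]
gvggggggXv => gvgggggggXv   [X → g X]
gvgggggggXv => gvggggggggXv   [X → g X]
gvggggggggXv => gvgggggggggv   [X → g]

S => gSv => gvXv => gvgXv => gvggXv => gvgggXv => gvggggXv => gvgggggXv => gvggggggXv => gvgggggggXv => gvggggggggXv => gvgggggggggv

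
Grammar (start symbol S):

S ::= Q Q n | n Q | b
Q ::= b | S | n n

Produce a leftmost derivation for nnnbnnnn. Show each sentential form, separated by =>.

S => QQn   [S ::= Q Q n]
QQn => SQn   [Q ::= S]
SQn => nQQn   [S ::= n Q]
nQQn => nSQn   [Q ::= S]
nSQn => nQQnQn   [S ::= Q Q n]
nQQnQn => nnnQnQn   [Q ::= n n]
nnnQnQn => nnnSnQn   [Q ::= S]
nnnSnQn => nnnbnQn   [S ::= b]
nnnbnQn => nnnbnnnn   [Q ::= n n]

S=>QQn=>SQn=>nQQn=>nSQn=>nQQnQn=>nnnQnQn=>nnnSnQn=>nnnbnQn=>nnnbnnnn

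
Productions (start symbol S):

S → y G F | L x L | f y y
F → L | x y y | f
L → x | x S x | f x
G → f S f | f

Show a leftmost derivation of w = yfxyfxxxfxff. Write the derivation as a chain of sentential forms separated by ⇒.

S ⇒ yGF   [S → y G F]
yGF ⇒ yfSfF   [G → f S f]
yfSfF ⇒ yfLxLfF   [S → L x L]
yfLxLfF ⇒ yfxSxxLfF   [L → x S x]
yfxSxxLfF ⇒ yfxyGFxxLfF   [S → y G F]
yfxyGFxxLfF ⇒ yfxyfFxxLfF   [G → f]
yfxyfFxxLfF ⇒ yfxyfLxxLfF   [F → L]
yfxyfLxxLfF ⇒ yfxyfxxxLfF   [L → x]
yfxyfxxxLfF ⇒ yfxyfxxxfxfF   [L → f x]
yfxyfxxxfxfF ⇒ yfxyfxxxfxff   [F → f]

S ⇒ yGF ⇒ yfSfF ⇒ yfLxLfF ⇒ yfxSxxLfF ⇒ yfxyGFxxLfF ⇒ yfxyfFxxLfF ⇒ yfxyfLxxLfF ⇒ yfxyfxxxLfF ⇒ yfxyfxxxfxfF ⇒ yfxyfxxxfxff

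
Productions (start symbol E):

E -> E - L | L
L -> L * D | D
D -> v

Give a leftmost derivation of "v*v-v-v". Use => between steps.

E=>E-L=>E-L-L=>L-L-L=>L*D-L-L=>D*D-L-L=>v*D-L-L=>v*v-L-L=>v*v-D-L=>v*v-v-L=>v*v-v-D=>v*v-v-v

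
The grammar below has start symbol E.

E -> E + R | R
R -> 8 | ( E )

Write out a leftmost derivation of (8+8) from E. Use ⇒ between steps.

E⇒R⇒(E)⇒(E+R)⇒(R+R)⇒(8+R)⇒(8+8)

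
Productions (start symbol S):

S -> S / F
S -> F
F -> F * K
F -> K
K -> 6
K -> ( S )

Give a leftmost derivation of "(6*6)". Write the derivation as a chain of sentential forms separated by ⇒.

S ⇒ F ⇒ K ⇒ (S) ⇒ (F) ⇒ (F*K) ⇒ (K*K) ⇒ (6*K) ⇒ (6*6)

S ⇒ F   [S -> F]
F ⇒ K   [F -> K]
K ⇒ (S)   [K -> ( S )]
(S) ⇒ (F)   [S -> F]
(F) ⇒ (F*K)   [F -> F * K]
(F*K) ⇒ (K*K)   [F -> K]
(K*K) ⇒ (6*K)   [K -> 6]
(6*K) ⇒ (6*6)   [K -> 6]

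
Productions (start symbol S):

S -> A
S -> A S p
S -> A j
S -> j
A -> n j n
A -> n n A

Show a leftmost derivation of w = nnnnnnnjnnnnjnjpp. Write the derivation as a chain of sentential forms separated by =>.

S => ASp => nnASp => nnnnASp => nnnnnnASp => nnnnnnnjnSp => nnnnnnnjnASpp => nnnnnnnjnnnASpp => nnnnnnnjnnnnjnSpp => nnnnnnnjnnnnjnjpp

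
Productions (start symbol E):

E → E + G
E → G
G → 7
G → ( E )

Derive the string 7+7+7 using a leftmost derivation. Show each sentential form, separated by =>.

E=>E+G=>E+G+G=>G+G+G=>7+G+G=>7+7+G=>7+7+7

E => E+G   [E → E + G]
E+G => E+G+G   [E → E + G]
E+G+G => G+G+G   [E → G]
G+G+G => 7+G+G   [G → 7]
7+G+G => 7+7+G   [G → 7]
7+7+G => 7+7+7   [G → 7]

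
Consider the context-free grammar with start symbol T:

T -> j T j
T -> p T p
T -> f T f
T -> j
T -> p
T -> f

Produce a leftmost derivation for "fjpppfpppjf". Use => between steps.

T=>fTf=>fjTjf=>fjpTpjf=>fjppTppjf=>fjpppTpppjf=>fjpppfpppjf

T => fTf   [T -> f T f]
fTf => fjTjf   [T -> j T j]
fjTjf => fjpTpjf   [T -> p T p]
fjpTpjf => fjppTppjf   [T -> p T p]
fjppTppjf => fjpppTpppjf   [T -> p T p]
fjpppTpppjf => fjpppfpppjf   [T -> f]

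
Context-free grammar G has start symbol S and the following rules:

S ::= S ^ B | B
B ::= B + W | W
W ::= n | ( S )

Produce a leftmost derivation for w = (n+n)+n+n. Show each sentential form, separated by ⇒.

S ⇒ B   [S ::= B]
B ⇒ B+W   [B ::= B + W]
B+W ⇒ B+W+W   [B ::= B + W]
B+W+W ⇒ W+W+W   [B ::= W]
W+W+W ⇒ (S)+W+W   [W ::= ( S )]
(S)+W+W ⇒ (B)+W+W   [S ::= B]
(B)+W+W ⇒ (B+W)+W+W   [B ::= B + W]
(B+W)+W+W ⇒ (W+W)+W+W   [B ::= W]
(W+W)+W+W ⇒ (n+W)+W+W   [W ::= n]
(n+W)+W+W ⇒ (n+n)+W+W   [W ::= n]
(n+n)+W+W ⇒ (n+n)+n+W   [W ::= n]
(n+n)+n+W ⇒ (n+n)+n+n   [W ::= n]

S⇒B⇒B+W⇒B+W+W⇒W+W+W⇒(S)+W+W⇒(B)+W+W⇒(B+W)+W+W⇒(W+W)+W+W⇒(n+W)+W+W⇒(n+n)+W+W⇒(n+n)+n+W⇒(n+n)+n+n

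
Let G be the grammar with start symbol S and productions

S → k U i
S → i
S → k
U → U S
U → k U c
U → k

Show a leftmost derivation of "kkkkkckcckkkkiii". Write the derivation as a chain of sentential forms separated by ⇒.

S ⇒ kUi   [S → k U i]
kUi ⇒ kUSi   [U → U S]
kUSi ⇒ kkUcSi   [U → k U c]
kkUcSi ⇒ kkkUccSi   [U → k U c]
kkkUccSi ⇒ kkkUSccSi   [U → U S]
kkkUSccSi ⇒ kkkkUcSccSi   [U → k U c]
kkkkUcSccSi ⇒ kkkkkcSccSi   [U → k]
kkkkkcSccSi ⇒ kkkkkckccSi   [S → k]
kkkkkckccSi ⇒ kkkkkckcckUii   [S → k U i]
kkkkkckcckUii ⇒ kkkkkckcckUSii   [U → U S]
kkkkkckcckUSii ⇒ kkkkkckcckkSii   [U → k]
kkkkkckcckkSii ⇒ kkkkkckcckkkUiii   [S → k U i]
kkkkkckcckkkUiii ⇒ kkkkkckcckkkkiii   [U → k]

S⇒kUi⇒kUSi⇒kkUcSi⇒kkkUccSi⇒kkkUSccSi⇒kkkkUcSccSi⇒kkkkkcSccSi⇒kkkkkckccSi⇒kkkkkckcckUii⇒kkkkkckcckUSii⇒kkkkkckcckkSii⇒kkkkkckcckkkUiii⇒kkkkkckcckkkkiii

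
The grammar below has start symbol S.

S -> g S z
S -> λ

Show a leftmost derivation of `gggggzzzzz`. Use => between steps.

S => gSz   [S -> g S z]
gSz => ggSzz   [S -> g S z]
ggSzz => gggSzzz   [S -> g S z]
gggSzzz => ggggSzzzz   [S -> g S z]
ggggSzzzz => gggggSzzzzz   [S -> g S z]
gggggSzzzzz => gggggzzzzz   [S -> λ]

S=>gSz=>ggSzz=>gggSzzz=>ggggSzzzz=>gggggSzzzzz=>gggggzzzzz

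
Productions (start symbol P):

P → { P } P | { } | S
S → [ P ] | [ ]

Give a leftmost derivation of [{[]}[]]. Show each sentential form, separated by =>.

P => S => [P] => [{P}P] => [{S}P] => [{[]}P] => [{[]}S] => [{[]}[]]

P => S   [P → S]
S => [P]   [S → [ P ]]
[P] => [{P}P]   [P → { P } P]
[{P}P] => [{S}P]   [P → S]
[{S}P] => [{[]}P]   [S → [ ]]
[{[]}P] => [{[]}S]   [P → S]
[{[]}S] => [{[]}[]]   [S → [ ]]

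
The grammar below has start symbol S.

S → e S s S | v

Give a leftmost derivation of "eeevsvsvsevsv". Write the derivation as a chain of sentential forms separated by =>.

S => eSsS => eeSsSsS => eeeSsSsSsS => eeevsSsSsS => eeevsvsSsS => eeevsvsvsS => eeevsvsvseSsS => eeevsvsvsevsS => eeevsvsvsevsv

S => eSsS   [S → e S s S]
eSsS => eeSsSsS   [S → e S s S]
eeSsSsS => eeeSsSsSsS   [S → e S s S]
eeeSsSsSsS => eeevsSsSsS   [S → v]
eeevsSsSsS => eeevsvsSsS   [S → v]
eeevsvsSsS => eeevsvsvsS   [S → v]
eeevsvsvsS => eeevsvsvseSsS   [S → e S s S]
eeevsvsvseSsS => eeevsvsvsevsS   [S → v]
eeevsvsvsevsS => eeevsvsvsevsv   [S → v]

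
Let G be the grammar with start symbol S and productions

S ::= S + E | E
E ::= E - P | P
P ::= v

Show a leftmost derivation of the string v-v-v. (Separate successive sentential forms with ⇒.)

S ⇒ E ⇒ E-P ⇒ E-P-P ⇒ P-P-P ⇒ v-P-P ⇒ v-v-P ⇒ v-v-v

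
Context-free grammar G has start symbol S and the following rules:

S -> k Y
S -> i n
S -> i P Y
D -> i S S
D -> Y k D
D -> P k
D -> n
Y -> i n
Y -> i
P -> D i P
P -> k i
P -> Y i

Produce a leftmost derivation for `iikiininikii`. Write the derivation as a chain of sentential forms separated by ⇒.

S ⇒ iPY ⇒ iDiPY ⇒ iYkDiPY ⇒ iikDiPY ⇒ iikiSSiPY ⇒ iikiinSiPY ⇒ iikiininiPY ⇒ iikiininikiY ⇒ iikiininikii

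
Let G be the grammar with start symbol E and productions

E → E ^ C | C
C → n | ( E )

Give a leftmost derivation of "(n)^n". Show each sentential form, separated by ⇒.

E ⇒ E^C   [E → E ^ C]
E^C ⇒ C^C   [E → C]
C^C ⇒ (E)^C   [C → ( E )]
(E)^C ⇒ (C)^C   [E → C]
(C)^C ⇒ (n)^C   [C → n]
(n)^C ⇒ (n)^n   [C → n]

E ⇒ E^C ⇒ C^C ⇒ (E)^C ⇒ (C)^C ⇒ (n)^C ⇒ (n)^n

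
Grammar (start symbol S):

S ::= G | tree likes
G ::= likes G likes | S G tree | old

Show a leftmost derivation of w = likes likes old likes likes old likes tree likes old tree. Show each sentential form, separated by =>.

S => G   [S ::= G]
G => S G tree   [G ::= S G tree]
S G tree => G G tree   [S ::= G]
G G tree => likes G likes G tree   [G ::= likes G likes]
likes G likes G tree => likes S G tree likes G tree   [G ::= S G tree]
likes S G tree likes G tree => likes G G tree likes G tree   [S ::= G]
likes G G tree likes G tree => likes likes G likes G tree likes G tree   [G ::= likes G likes]
likes likes G likes G tree likes G tree => likes likes old likes G tree likes G tree   [G ::= old]
likes likes old likes G tree likes G tree => likes likes old likes likes G likes tree likes G tree   [G ::= likes G likes]
likes likes old likes likes G likes tree likes G tree => likes likes old likes likes old likes tree likes G tree   [G ::= old]
likes likes old likes likes old likes tree likes G tree => likes likes old likes likes old likes tree likes old tree   [G ::= old]

S => G => S G tree => G G tree => likes G likes G tree => likes S G tree likes G tree => likes G G tree likes G tree => likes likes G likes G tree likes G tree => likes likes old likes G tree likes G tree => likes likes old likes likes G likes tree likes G tree => likes likes old likes likes old likes tree likes G tree => likes likes old likes likes old likes tree likes old tree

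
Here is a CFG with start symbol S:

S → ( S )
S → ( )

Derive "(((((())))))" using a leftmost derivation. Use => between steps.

S => (S) => ((S)) => (((S))) => ((((S)))) => (((((S))))) => (((((())))))

S => (S)   [S → ( S )]
(S) => ((S))   [S → ( S )]
((S)) => (((S)))   [S → ( S )]
(((S))) => ((((S))))   [S → ( S )]
((((S)))) => (((((S)))))   [S → ( S )]
(((((S))))) => (((((())))))   [S → ( )]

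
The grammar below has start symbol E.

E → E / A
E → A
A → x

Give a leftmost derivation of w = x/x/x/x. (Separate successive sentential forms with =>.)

E => E/A   [E → E / A]
E/A => E/A/A   [E → E / A]
E/A/A => E/A/A/A   [E → E / A]
E/A/A/A => A/A/A/A   [E → A]
A/A/A/A => x/A/A/A   [A → x]
x/A/A/A => x/x/A/A   [A → x]
x/x/A/A => x/x/x/A   [A → x]
x/x/x/A => x/x/x/x   [A → x]

E => E/A => E/A/A => E/A/A/A => A/A/A/A => x/A/A/A => x/x/A/A => x/x/x/A => x/x/x/x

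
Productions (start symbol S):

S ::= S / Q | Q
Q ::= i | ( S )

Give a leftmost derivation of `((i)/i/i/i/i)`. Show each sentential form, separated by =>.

S=>Q=>(S)=>(S/Q)=>(S/Q/Q)=>(S/Q/Q/Q)=>(S/Q/Q/Q/Q)=>(Q/Q/Q/Q/Q)=>((S)/Q/Q/Q/Q)=>((Q)/Q/Q/Q/Q)=>((i)/Q/Q/Q/Q)=>((i)/i/Q/Q/Q)=>((i)/i/i/Q/Q)=>((i)/i/i/i/Q)=>((i)/i/i/i/i)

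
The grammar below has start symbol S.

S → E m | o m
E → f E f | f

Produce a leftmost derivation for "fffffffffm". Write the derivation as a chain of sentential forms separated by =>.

S=>Em=>fEfm=>ffEffm=>fffEfffm=>ffffEffffm=>fffffffffm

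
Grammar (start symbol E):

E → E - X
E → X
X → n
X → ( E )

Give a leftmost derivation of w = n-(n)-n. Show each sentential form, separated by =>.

E => E-X => E-X-X => X-X-X => n-X-X => n-(E)-X => n-(X)-X => n-(n)-X => n-(n)-n

E => E-X   [E → E - X]
E-X => E-X-X   [E → E - X]
E-X-X => X-X-X   [E → X]
X-X-X => n-X-X   [X → n]
n-X-X => n-(E)-X   [X → ( E )]
n-(E)-X => n-(X)-X   [E → X]
n-(X)-X => n-(n)-X   [X → n]
n-(n)-X => n-(n)-n   [X → n]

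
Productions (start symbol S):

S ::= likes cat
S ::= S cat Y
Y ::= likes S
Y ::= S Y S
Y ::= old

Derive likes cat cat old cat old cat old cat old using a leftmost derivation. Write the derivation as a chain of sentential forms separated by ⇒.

S ⇒ S cat Y ⇒ S cat Y cat Y ⇒ S cat Y cat Y cat Y ⇒ S cat Y cat Y cat Y cat Y ⇒ likes cat cat Y cat Y cat Y cat Y ⇒ likes cat cat old cat Y cat Y cat Y ⇒ likes cat cat old cat old cat Y cat Y ⇒ likes cat cat old cat old cat old cat Y ⇒ likes cat cat old cat old cat old cat old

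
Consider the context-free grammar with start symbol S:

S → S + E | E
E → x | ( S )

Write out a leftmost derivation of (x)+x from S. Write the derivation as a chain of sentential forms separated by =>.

S => S+E   [S → S + E]
S+E => E+E   [S → E]
E+E => (S)+E   [E → ( S )]
(S)+E => (E)+E   [S → E]
(E)+E => (x)+E   [E → x]
(x)+E => (x)+x   [E → x]

S => S+E => E+E => (S)+E => (E)+E => (x)+E => (x)+x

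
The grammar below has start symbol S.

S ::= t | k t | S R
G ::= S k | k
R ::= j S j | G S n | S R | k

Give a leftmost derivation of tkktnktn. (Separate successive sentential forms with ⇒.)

S⇒SR⇒SRR⇒tRR⇒tGSnR⇒tkSnR⇒tkktnR⇒tkktnGSn⇒tkktnkSn⇒tkktnktn

S ⇒ SR   [S ::= S R]
SR ⇒ SRR   [S ::= S R]
SRR ⇒ tRR   [S ::= t]
tRR ⇒ tGSnR   [R ::= G S n]
tGSnR ⇒ tkSnR   [G ::= k]
tkSnR ⇒ tkktnR   [S ::= k t]
tkktnR ⇒ tkktnGSn   [R ::= G S n]
tkktnGSn ⇒ tkktnkSn   [G ::= k]
tkktnkSn ⇒ tkktnktn   [S ::= t]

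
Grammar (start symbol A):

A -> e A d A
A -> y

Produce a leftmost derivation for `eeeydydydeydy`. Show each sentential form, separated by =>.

A => eAdA => eeAdAdA => eeeAdAdAdA => eeeydAdAdA => eeeydydAdA => eeeydydydA => eeeydydydeAdA => eeeydydydeydA => eeeydydydeydy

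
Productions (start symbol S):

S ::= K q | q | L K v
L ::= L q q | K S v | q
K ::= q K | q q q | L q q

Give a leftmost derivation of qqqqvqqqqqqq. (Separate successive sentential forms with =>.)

S => Kq => Lqqq => Lqqqqq => Lqqqqqqq => KSvqqqqqqq => LqqSvqqqqqqq => qqqSvqqqqqqq => qqqqvqqqqqqq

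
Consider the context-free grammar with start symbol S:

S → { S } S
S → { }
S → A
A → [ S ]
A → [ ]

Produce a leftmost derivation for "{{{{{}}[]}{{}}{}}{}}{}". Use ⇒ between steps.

S ⇒ {S}S   [S → { S } S]
{S}S ⇒ {{S}S}S   [S → { S } S]
{{S}S}S ⇒ {{{S}S}S}S   [S → { S } S]
{{{S}S}S}S ⇒ {{{{S}S}S}S}S   [S → { S } S]
{{{{S}S}S}S}S ⇒ {{{{{}}S}S}S}S   [S → { }]
{{{{{}}S}S}S}S ⇒ {{{{{}}A}S}S}S   [S → A]
{{{{{}}A}S}S}S ⇒ {{{{{}}[]}S}S}S   [A → [ ]]
{{{{{}}[]}S}S}S ⇒ {{{{{}}[]}{S}S}S}S   [S → { S } S]
{{{{{}}[]}{S}S}S}S ⇒ {{{{{}}[]}{{}}S}S}S   [S → { }]
{{{{{}}[]}{{}}S}S}S ⇒ {{{{{}}[]}{{}}{}}S}S   [S → { }]
{{{{{}}[]}{{}}{}}S}S ⇒ {{{{{}}[]}{{}}{}}{}}S   [S → { }]
{{{{{}}[]}{{}}{}}{}}S ⇒ {{{{{}}[]}{{}}{}}{}}{}   [S → { }]

S ⇒ {S}S ⇒ {{S}S}S ⇒ {{{S}S}S}S ⇒ {{{{S}S}S}S}S ⇒ {{{{{}}S}S}S}S ⇒ {{{{{}}A}S}S}S ⇒ {{{{{}}[]}S}S}S ⇒ {{{{{}}[]}{S}S}S}S ⇒ {{{{{}}[]}{{}}S}S}S ⇒ {{{{{}}[]}{{}}{}}S}S ⇒ {{{{{}}[]}{{}}{}}{}}S ⇒ {{{{{}}[]}{{}}{}}{}}{}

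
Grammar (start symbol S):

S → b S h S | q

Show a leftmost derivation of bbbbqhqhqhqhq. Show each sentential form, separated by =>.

S => bShS   [S → b S h S]
bShS => bbShShS   [S → b S h S]
bbShShS => bbbShShShS   [S → b S h S]
bbbShShShS => bbbbShShShShS   [S → b S h S]
bbbbShShShShS => bbbbqhShShShS   [S → q]
bbbbqhShShShS => bbbbqhqhShShS   [S → q]
bbbbqhqhShShS => bbbbqhqhqhShS   [S → q]
bbbbqhqhqhShS => bbbbqhqhqhqhS   [S → q]
bbbbqhqhqhqhS => bbbbqhqhqhqhq   [S → q]

S => bShS => bbShShS => bbbShShShS => bbbbShShShShS => bbbbqhShShShS => bbbbqhqhShShS => bbbbqhqhqhShS => bbbbqhqhqhqhS => bbbbqhqhqhqhq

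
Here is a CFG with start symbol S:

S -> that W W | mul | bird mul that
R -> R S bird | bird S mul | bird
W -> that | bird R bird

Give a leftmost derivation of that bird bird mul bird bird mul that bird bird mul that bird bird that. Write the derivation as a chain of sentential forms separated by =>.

S => that W W   [S -> that W W]
that W W => that bird R bird W   [W -> bird R bird]
that bird R bird W => that bird R S bird bird W   [R -> R S bird]
that bird R S bird bird W => that bird R S bird S bird bird W   [R -> R S bird]
that bird R S bird S bird bird W => that bird R S bird S bird S bird bird W   [R -> R S bird]
that bird R S bird S bird S bird bird W => that bird bird S bird S bird S bird bird W   [R -> bird]
that bird bird S bird S bird S bird bird W => that bird bird mul bird S bird S bird bird W   [S -> mul]
that bird bird mul bird S bird S bird bird W => that bird bird mul bird bird mul that bird S bird bird W   [S -> bird mul that]
that bird bird mul bird bird mul that bird S bird bird W => that bird bird mul bird bird mul that bird bird mul that bird bird W   [S -> bird mul that]
that bird bird mul bird bird mul that bird bird mul that bird bird W => that bird bird mul bird bird mul that bird bird mul that bird bird that   [W -> that]

S => that W W => that bird R bird W => that bird R S bird bird W => that bird R S bird S bird bird W => that bird R S bird S bird S bird bird W => that bird bird S bird S bird S bird bird W => that bird bird mul bird S bird S bird bird W => that bird bird mul bird bird mul that bird S bird bird W => that bird bird mul bird bird mul that bird bird mul that bird bird W => that bird bird mul bird bird mul that bird bird mul that bird bird that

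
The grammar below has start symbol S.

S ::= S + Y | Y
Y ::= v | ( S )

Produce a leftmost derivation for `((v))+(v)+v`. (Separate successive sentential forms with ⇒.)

S ⇒ S+Y   [S ::= S + Y]
S+Y ⇒ S+Y+Y   [S ::= S + Y]
S+Y+Y ⇒ Y+Y+Y   [S ::= Y]
Y+Y+Y ⇒ (S)+Y+Y   [Y ::= ( S )]
(S)+Y+Y ⇒ (Y)+Y+Y   [S ::= Y]
(Y)+Y+Y ⇒ ((S))+Y+Y   [Y ::= ( S )]
((S))+Y+Y ⇒ ((Y))+Y+Y   [S ::= Y]
((Y))+Y+Y ⇒ ((v))+Y+Y   [Y ::= v]
((v))+Y+Y ⇒ ((v))+(S)+Y   [Y ::= ( S )]
((v))+(S)+Y ⇒ ((v))+(Y)+Y   [S ::= Y]
((v))+(Y)+Y ⇒ ((v))+(v)+Y   [Y ::= v]
((v))+(v)+Y ⇒ ((v))+(v)+v   [Y ::= v]

S⇒S+Y⇒S+Y+Y⇒Y+Y+Y⇒(S)+Y+Y⇒(Y)+Y+Y⇒((S))+Y+Y⇒((Y))+Y+Y⇒((v))+Y+Y⇒((v))+(S)+Y⇒((v))+(Y)+Y⇒((v))+(v)+Y⇒((v))+(v)+v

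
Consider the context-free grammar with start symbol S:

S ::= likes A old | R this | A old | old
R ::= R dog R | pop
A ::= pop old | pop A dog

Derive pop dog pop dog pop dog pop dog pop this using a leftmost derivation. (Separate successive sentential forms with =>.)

S => R this   [S ::= R this]
R this => R dog R this   [R ::= R dog R]
R dog R this => R dog R dog R this   [R ::= R dog R]
R dog R dog R this => R dog R dog R dog R this   [R ::= R dog R]
R dog R dog R dog R this => R dog R dog R dog R dog R this   [R ::= R dog R]
R dog R dog R dog R dog R this => pop dog R dog R dog R dog R this   [R ::= pop]
pop dog R dog R dog R dog R this => pop dog pop dog R dog R dog R this   [R ::= pop]
pop dog pop dog R dog R dog R this => pop dog pop dog pop dog R dog R this   [R ::= pop]
pop dog pop dog pop dog R dog R this => pop dog pop dog pop dog pop dog R this   [R ::= pop]
pop dog pop dog pop dog pop dog R this => pop dog pop dog pop dog pop dog pop this   [R ::= pop]

S => R this => R dog R this => R dog R dog R this => R dog R dog R dog R this => R dog R dog R dog R dog R this => pop dog R dog R dog R dog R this => pop dog pop dog R dog R dog R this => pop dog pop dog pop dog R dog R this => pop dog pop dog pop dog pop dog R this => pop dog pop dog pop dog pop dog pop this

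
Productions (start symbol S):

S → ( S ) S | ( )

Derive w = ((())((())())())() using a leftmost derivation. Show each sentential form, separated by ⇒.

S ⇒ (S)S ⇒ ((S)S)S ⇒ ((())S)S ⇒ ((())(S)S)S ⇒ ((())((S)S)S)S ⇒ ((())((())S)S)S ⇒ ((())((())())S)S ⇒ ((())((())())())S ⇒ ((())((())())())()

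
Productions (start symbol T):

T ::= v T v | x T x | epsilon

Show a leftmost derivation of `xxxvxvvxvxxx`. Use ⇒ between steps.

T⇒xTx⇒xxTxx⇒xxxTxxx⇒xxxvTvxxx⇒xxxvxTxvxxx⇒xxxvxvTvxvxxx⇒xxxvxvvxvxxx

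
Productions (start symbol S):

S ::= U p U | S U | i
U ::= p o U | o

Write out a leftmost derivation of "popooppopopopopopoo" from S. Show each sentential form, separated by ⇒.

S ⇒ UpU   [S ::= U p U]
UpU ⇒ poUpU   [U ::= p o U]
poUpU ⇒ popoUpU   [U ::= p o U]
popoUpU ⇒ popoopU   [U ::= o]
popoopU ⇒ popooppoU   [U ::= p o U]
popooppoU ⇒ popooppopoU   [U ::= p o U]
popooppopoU ⇒ popooppopopoU   [U ::= p o U]
popooppopopoU ⇒ popooppopopopoU   [U ::= p o U]
popooppopopopoU ⇒ popooppopopopopoU   [U ::= p o U]
popooppopopopopoU ⇒ popooppopopopopopoU   [U ::= p o U]
popooppopopopopopoU ⇒ popooppopopopopopoo   [U ::= o]

S ⇒ UpU ⇒ poUpU ⇒ popoUpU ⇒ popoopU ⇒ popooppoU ⇒ popooppopoU ⇒ popooppopopoU ⇒ popooppopopopoU ⇒ popooppopopopopoU ⇒ popooppopopopopopoU ⇒ popooppopopopopopoo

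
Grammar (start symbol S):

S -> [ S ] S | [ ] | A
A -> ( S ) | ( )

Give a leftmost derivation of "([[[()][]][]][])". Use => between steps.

S => A => (S) => ([S]S) => ([[S]S]S) => ([[[S]S]S]S) => ([[[A]S]S]S) => ([[[()]S]S]S) => ([[[()][]]S]S) => ([[[()][]][]]S) => ([[[()][]][]][])

S => A   [S -> A]
A => (S)   [A -> ( S )]
(S) => ([S]S)   [S -> [ S ] S]
([S]S) => ([[S]S]S)   [S -> [ S ] S]
([[S]S]S) => ([[[S]S]S]S)   [S -> [ S ] S]
([[[S]S]S]S) => ([[[A]S]S]S)   [S -> A]
([[[A]S]S]S) => ([[[()]S]S]S)   [A -> ( )]
([[[()]S]S]S) => ([[[()][]]S]S)   [S -> [ ]]
([[[()][]]S]S) => ([[[()][]][]]S)   [S -> [ ]]
([[[()][]][]]S) => ([[[()][]][]][])   [S -> [ ]]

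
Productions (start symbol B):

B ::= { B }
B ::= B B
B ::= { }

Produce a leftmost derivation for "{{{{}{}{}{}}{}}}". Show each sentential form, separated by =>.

B=>{B}=>{{B}}=>{{BB}}=>{{{B}B}}=>{{{BB}B}}=>{{{BBB}B}}=>{{{BBBB}B}}=>{{{{}BBB}B}}=>{{{{}{}BB}B}}=>{{{{}{}{}B}B}}=>{{{{}{}{}{}}B}}=>{{{{}{}{}{}}{}}}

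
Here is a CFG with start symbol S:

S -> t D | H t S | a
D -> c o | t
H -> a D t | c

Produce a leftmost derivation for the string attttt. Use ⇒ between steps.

S ⇒ HtS   [S -> H t S]
HtS ⇒ aDttS   [H -> a D t]
aDttS ⇒ atttS   [D -> t]
atttS ⇒ attttD   [S -> t D]
attttD ⇒ attttt   [D -> t]

S⇒HtS⇒aDttS⇒atttS⇒attttD⇒attttt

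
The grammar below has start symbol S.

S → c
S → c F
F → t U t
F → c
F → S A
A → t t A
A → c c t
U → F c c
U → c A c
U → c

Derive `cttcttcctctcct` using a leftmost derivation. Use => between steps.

S => cF => ctUt => ctFcct => cttUtcct => cttcActcct => cttcttActcct => cttcttcctctcct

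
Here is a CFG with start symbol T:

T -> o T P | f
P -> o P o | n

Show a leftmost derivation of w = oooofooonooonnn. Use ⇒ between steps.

T ⇒ oTP   [T -> o T P]
oTP ⇒ ooTPP   [T -> o T P]
ooTPP ⇒ oooTPPP   [T -> o T P]
oooTPPP ⇒ ooooTPPPP   [T -> o T P]
ooooTPPPP ⇒ oooofPPPP   [T -> f]
oooofPPPP ⇒ oooofoPoPPP   [P -> o P o]
oooofoPoPPP ⇒ oooofooPooPPP   [P -> o P o]
oooofooPooPPP ⇒ oooofoooPoooPPP   [P -> o P o]
oooofoooPoooPPP ⇒ oooofooonoooPPP   [P -> n]
oooofooonoooPPP ⇒ oooofooonooonPP   [P -> n]
oooofooonooonPP ⇒ oooofooonooonnP   [P -> n]
oooofooonooonnP ⇒ oooofooonooonnn   [P -> n]

T ⇒ oTP ⇒ ooTPP ⇒ oooTPPP ⇒ ooooTPPPP ⇒ oooofPPPP ⇒ oooofoPoPPP ⇒ oooofooPooPPP ⇒ oooofoooPoooPPP ⇒ oooofooonoooPPP ⇒ oooofooonooonPP ⇒ oooofooonooonnP ⇒ oooofooonooonnn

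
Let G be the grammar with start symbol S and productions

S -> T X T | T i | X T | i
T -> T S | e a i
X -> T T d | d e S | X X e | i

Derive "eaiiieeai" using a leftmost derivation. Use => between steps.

S=>TXT=>eaiXT=>eaiXXeT=>eaiiXeT=>eaiiieT=>eaiiieeai

S => TXT   [S -> T X T]
TXT => eaiXT   [T -> e a i]
eaiXT => eaiXXeT   [X -> X X e]
eaiXXeT => eaiiXeT   [X -> i]
eaiiXeT => eaiiieT   [X -> i]
eaiiieT => eaiiieeai   [T -> e a i]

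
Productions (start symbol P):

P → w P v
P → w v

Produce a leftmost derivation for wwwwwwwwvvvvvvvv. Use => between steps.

P => wPv => wwPvv => wwwPvvv => wwwwPvvvv => wwwwwPvvvvv => wwwwwwPvvvvvv => wwwwwwwPvvvvvvv => wwwwwwwwvvvvvvvv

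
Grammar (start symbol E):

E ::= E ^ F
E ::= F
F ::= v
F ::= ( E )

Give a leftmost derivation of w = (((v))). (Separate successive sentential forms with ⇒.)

E ⇒ F ⇒ (E) ⇒ (F) ⇒ ((E)) ⇒ ((F)) ⇒ (((E))) ⇒ (((F))) ⇒ (((v)))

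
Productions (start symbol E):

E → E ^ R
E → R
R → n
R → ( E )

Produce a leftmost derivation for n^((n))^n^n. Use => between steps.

E => E^R => E^R^R => E^R^R^R => R^R^R^R => n^R^R^R => n^(E)^R^R => n^(R)^R^R => n^((E))^R^R => n^((R))^R^R => n^((n))^R^R => n^((n))^n^R => n^((n))^n^n

E => E^R   [E → E ^ R]
E^R => E^R^R   [E → E ^ R]
E^R^R => E^R^R^R   [E → E ^ R]
E^R^R^R => R^R^R^R   [E → R]
R^R^R^R => n^R^R^R   [R → n]
n^R^R^R => n^(E)^R^R   [R → ( E )]
n^(E)^R^R => n^(R)^R^R   [E → R]
n^(R)^R^R => n^((E))^R^R   [R → ( E )]
n^((E))^R^R => n^((R))^R^R   [E → R]
n^((R))^R^R => n^((n))^R^R   [R → n]
n^((n))^R^R => n^((n))^n^R   [R → n]
n^((n))^n^R => n^((n))^n^n   [R → n]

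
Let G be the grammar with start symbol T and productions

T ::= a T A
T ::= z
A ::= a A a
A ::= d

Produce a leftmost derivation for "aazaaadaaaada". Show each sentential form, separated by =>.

T=>aTA=>aaTAA=>aazAA=>aazaAaA=>aazaaAaaA=>aazaaaAaaaA=>aazaaadaaaA=>aazaaadaaaaAa=>aazaaadaaaada

T => aTA   [T ::= a T A]
aTA => aaTAA   [T ::= a T A]
aaTAA => aazAA   [T ::= z]
aazAA => aazaAaA   [A ::= a A a]
aazaAaA => aazaaAaaA   [A ::= a A a]
aazaaAaaA => aazaaaAaaaA   [A ::= a A a]
aazaaaAaaaA => aazaaadaaaA   [A ::= d]
aazaaadaaaA => aazaaadaaaaAa   [A ::= a A a]
aazaaadaaaaAa => aazaaadaaaada   [A ::= d]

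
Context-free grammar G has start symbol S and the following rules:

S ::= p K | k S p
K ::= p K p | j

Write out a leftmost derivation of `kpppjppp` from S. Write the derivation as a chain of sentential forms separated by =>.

S => kSp   [S ::= k S p]
kSp => kpKp   [S ::= p K]
kpKp => kppKpp   [K ::= p K p]
kppKpp => kpppKppp   [K ::= p K p]
kpppKppp => kpppjppp   [K ::= j]

S => kSp => kpKp => kppKpp => kpppKppp => kpppjppp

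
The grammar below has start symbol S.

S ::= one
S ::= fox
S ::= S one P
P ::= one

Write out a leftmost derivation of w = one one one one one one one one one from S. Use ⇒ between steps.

S ⇒ S one P ⇒ S one P one P ⇒ S one P one P one P ⇒ S one P one P one P one P ⇒ one one P one P one P one P ⇒ one one one one P one P one P ⇒ one one one one one one P one P ⇒ one one one one one one one one P ⇒ one one one one one one one one one

S ⇒ S one P   [S ::= S one P]
S one P ⇒ S one P one P   [S ::= S one P]
S one P one P ⇒ S one P one P one P   [S ::= S one P]
S one P one P one P ⇒ S one P one P one P one P   [S ::= S one P]
S one P one P one P one P ⇒ one one P one P one P one P   [S ::= one]
one one P one P one P one P ⇒ one one one one P one P one P   [P ::= one]
one one one one P one P one P ⇒ one one one one one one P one P   [P ::= one]
one one one one one one P one P ⇒ one one one one one one one one P   [P ::= one]
one one one one one one one one P ⇒ one one one one one one one one one   [P ::= one]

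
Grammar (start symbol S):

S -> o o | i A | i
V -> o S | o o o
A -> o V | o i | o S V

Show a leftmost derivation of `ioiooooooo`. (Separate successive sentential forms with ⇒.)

S⇒iA⇒ioSV⇒ioiAV⇒ioioVV⇒ioiooSV⇒ioiooooV⇒ioiooooooo

S ⇒ iA   [S -> i A]
iA ⇒ ioSV   [A -> o S V]
ioSV ⇒ ioiAV   [S -> i A]
ioiAV ⇒ ioioVV   [A -> o V]
ioioVV ⇒ ioiooSV   [V -> o S]
ioiooSV ⇒ ioiooooV   [S -> o o]
ioiooooV ⇒ ioiooooooo   [V -> o o o]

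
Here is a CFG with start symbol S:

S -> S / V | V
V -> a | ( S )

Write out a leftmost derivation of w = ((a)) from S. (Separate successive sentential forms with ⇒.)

S ⇒ V ⇒ (S) ⇒ (V) ⇒ ((S)) ⇒ ((V)) ⇒ ((a))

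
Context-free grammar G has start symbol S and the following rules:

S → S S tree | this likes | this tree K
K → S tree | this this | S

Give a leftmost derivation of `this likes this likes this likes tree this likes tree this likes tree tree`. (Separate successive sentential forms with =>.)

S => S S tree   [S → S S tree]
S S tree => this likes S tree   [S → this likes]
this likes S tree => this likes S S tree tree   [S → S S tree]
this likes S S tree tree => this likes S S tree S tree tree   [S → S S tree]
this likes S S tree S tree tree => this likes S S tree S tree S tree tree   [S → S S tree]
this likes S S tree S tree S tree tree => this likes this likes S tree S tree S tree tree   [S → this likes]
this likes this likes S tree S tree S tree tree => this likes this likes this likes tree S tree S tree tree   [S → this likes]
this likes this likes this likes tree S tree S tree tree => this likes this likes this likes tree this likes tree S tree tree   [S → this likes]
this likes this likes this likes tree this likes tree S tree tree => this likes this likes this likes tree this likes tree this likes tree tree   [S → this likes]

S => S S tree => this likes S tree => this likes S S tree tree => this likes S S tree S tree tree => this likes S S tree S tree S tree tree => this likes this likes S tree S tree S tree tree => this likes this likes this likes tree S tree S tree tree => this likes this likes this likes tree this likes tree S tree tree => this likes this likes this likes tree this likes tree this likes tree tree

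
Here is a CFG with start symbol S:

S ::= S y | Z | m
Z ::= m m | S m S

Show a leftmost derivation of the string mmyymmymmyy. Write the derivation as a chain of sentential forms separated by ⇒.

S ⇒ Z ⇒ SmS ⇒ ZmS ⇒ SmSmS ⇒ SymSmS ⇒ SyymSmS ⇒ ZyymSmS ⇒ mmyymSmS ⇒ mmyymSymS ⇒ mmyymmymS ⇒ mmyymmymSy ⇒ mmyymmymSyy ⇒ mmyymmymmyy

S ⇒ Z   [S ::= Z]
Z ⇒ SmS   [Z ::= S m S]
SmS ⇒ ZmS   [S ::= Z]
ZmS ⇒ SmSmS   [Z ::= S m S]
SmSmS ⇒ SymSmS   [S ::= S y]
SymSmS ⇒ SyymSmS   [S ::= S y]
SyymSmS ⇒ ZyymSmS   [S ::= Z]
ZyymSmS ⇒ mmyymSmS   [Z ::= m m]
mmyymSmS ⇒ mmyymSymS   [S ::= S y]
mmyymSymS ⇒ mmyymmymS   [S ::= m]
mmyymmymS ⇒ mmyymmymSy   [S ::= S y]
mmyymmymSy ⇒ mmyymmymSyy   [S ::= S y]
mmyymmymSyy ⇒ mmyymmymmyy   [S ::= m]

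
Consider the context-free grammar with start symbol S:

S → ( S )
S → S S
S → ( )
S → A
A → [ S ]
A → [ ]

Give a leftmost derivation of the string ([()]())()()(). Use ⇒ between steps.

S ⇒ SS ⇒ SSS ⇒ SSSS ⇒ (S)SSS ⇒ (SS)SSS ⇒ (AS)SSS ⇒ ([S]S)SSS ⇒ ([()]S)SSS ⇒ ([()]())SSS ⇒ ([()]())()SS ⇒ ([()]())()()S ⇒ ([()]())()()()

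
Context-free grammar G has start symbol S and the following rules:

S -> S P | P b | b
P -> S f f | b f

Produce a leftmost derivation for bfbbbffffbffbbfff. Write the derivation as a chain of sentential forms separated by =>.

S => SP   [S -> S P]
SP => PbP   [S -> P b]
PbP => bfbP   [P -> b f]
bfbP => bfbSff   [P -> S f f]
bfbSff => bfbSPff   [S -> S P]
bfbSPff => bfbPbPff   [S -> P b]
bfbPbPff => bfbSffbPff   [P -> S f f]
bfbSffbPff => bfbPbffbPff   [S -> P b]
bfbPbffbPff => bfbSffbffbPff   [P -> S f f]
bfbSffbffbPff => bfbSPffbffbPff   [S -> S P]
bfbSPffbffbPff => bfbbPffbffbPff   [S -> b]
bfbbPffbffbPff => bfbbSffffbffbPff   [P -> S f f]
bfbbSffffbffbPff => bfbbbffffbffbPff   [S -> b]
bfbbbffffbffbPff => bfbbbffffbffbbfff   [P -> b f]

S=>SP=>PbP=>bfbP=>bfbSff=>bfbSPff=>bfbPbPff=>bfbSffbPff=>bfbPbffbPff=>bfbSffbffbPff=>bfbSPffbffbPff=>bfbbPffbffbPff=>bfbbSffffbffbPff=>bfbbbffffbffbPff=>bfbbbffffbffbbfff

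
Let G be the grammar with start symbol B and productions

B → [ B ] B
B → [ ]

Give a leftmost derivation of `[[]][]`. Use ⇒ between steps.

B ⇒ [B]B   [B → [ B ] B]
[B]B ⇒ [[]]B   [B → [ ]]
[[]]B ⇒ [[]][]   [B → [ ]]

B ⇒ [B]B ⇒ [[]]B ⇒ [[]][]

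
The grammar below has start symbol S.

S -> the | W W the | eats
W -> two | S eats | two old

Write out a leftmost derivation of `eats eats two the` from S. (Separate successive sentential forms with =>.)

S => W W the => S eats W the => eats eats W the => eats eats two the

S => W W the   [S -> W W the]
W W the => S eats W the   [W -> S eats]
S eats W the => eats eats W the   [S -> eats]
eats eats W the => eats eats two the   [W -> two]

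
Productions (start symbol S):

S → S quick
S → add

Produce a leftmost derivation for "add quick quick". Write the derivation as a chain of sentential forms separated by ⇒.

S ⇒ S quick ⇒ S quick quick ⇒ add quick quick

S ⇒ S quick   [S → S quick]
S quick ⇒ S quick quick   [S → S quick]
S quick quick ⇒ add quick quick   [S → add]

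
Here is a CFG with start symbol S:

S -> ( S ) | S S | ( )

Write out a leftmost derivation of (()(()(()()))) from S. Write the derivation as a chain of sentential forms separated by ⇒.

S ⇒ (S) ⇒ (SS) ⇒ (()S) ⇒ (()(S)) ⇒ (()(SS)) ⇒ (()(()S)) ⇒ (()(()(S))) ⇒ (()(()(SS))) ⇒ (()(()(()S))) ⇒ (()(()(()())))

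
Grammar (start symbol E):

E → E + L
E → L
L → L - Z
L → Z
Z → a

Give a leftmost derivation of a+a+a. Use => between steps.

E=>E+L=>E+L+L=>L+L+L=>Z+L+L=>a+L+L=>a+Z+L=>a+a+L=>a+a+Z=>a+a+a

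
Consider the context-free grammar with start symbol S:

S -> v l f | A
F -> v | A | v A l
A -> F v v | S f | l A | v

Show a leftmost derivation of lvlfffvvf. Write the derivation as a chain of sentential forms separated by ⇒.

S ⇒ A   [S -> A]
A ⇒ Sf   [A -> S f]
Sf ⇒ Af   [S -> A]
Af ⇒ lAf   [A -> l A]
lAf ⇒ lFvvf   [A -> F v v]
lFvvf ⇒ lAvvf   [F -> A]
lAvvf ⇒ lSfvvf   [A -> S f]
lSfvvf ⇒ lAfvvf   [S -> A]
lAfvvf ⇒ lSffvvf   [A -> S f]
lSffvvf ⇒ lvlfffvvf   [S -> v l f]

S ⇒ A ⇒ Sf ⇒ Af ⇒ lAf ⇒ lFvvf ⇒ lAvvf ⇒ lSfvvf ⇒ lAfvvf ⇒ lSffvvf ⇒ lvlfffvvf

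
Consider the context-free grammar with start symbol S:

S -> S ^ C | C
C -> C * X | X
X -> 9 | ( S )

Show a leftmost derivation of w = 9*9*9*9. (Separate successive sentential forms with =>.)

S => C   [S -> C]
C => C*X   [C -> C * X]
C*X => C*X*X   [C -> C * X]
C*X*X => C*X*X*X   [C -> C * X]
C*X*X*X => X*X*X*X   [C -> X]
X*X*X*X => 9*X*X*X   [X -> 9]
9*X*X*X => 9*9*X*X   [X -> 9]
9*9*X*X => 9*9*9*X   [X -> 9]
9*9*9*X => 9*9*9*9   [X -> 9]

S => C => C*X => C*X*X => C*X*X*X => X*X*X*X => 9*X*X*X => 9*9*X*X => 9*9*9*X => 9*9*9*9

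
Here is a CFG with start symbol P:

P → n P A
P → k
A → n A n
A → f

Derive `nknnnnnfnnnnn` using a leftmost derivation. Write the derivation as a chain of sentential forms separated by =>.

P => nPA => nkA => nknAn => nknnAnn => nknnnAnnn => nknnnnAnnnn => nknnnnnAnnnnn => nknnnnnfnnnnn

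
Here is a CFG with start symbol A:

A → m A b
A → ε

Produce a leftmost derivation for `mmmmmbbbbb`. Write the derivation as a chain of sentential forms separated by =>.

A => mAb   [A → m A b]
mAb => mmAbb   [A → m A b]
mmAbb => mmmAbbb   [A → m A b]
mmmAbbb => mmmmAbbbb   [A → m A b]
mmmmAbbbb => mmmmmAbbbbb   [A → m A b]
mmmmmAbbbbb => mmmmmbbbbb   [A → ε]

A => mAb => mmAbb => mmmAbbb => mmmmAbbbb => mmmmmAbbbbb => mmmmmbbbbb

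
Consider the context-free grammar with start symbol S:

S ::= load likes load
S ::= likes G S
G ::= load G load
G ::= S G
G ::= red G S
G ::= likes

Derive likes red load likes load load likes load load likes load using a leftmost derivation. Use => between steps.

S => likes G S => likes red G S S => likes red load G load S S => likes red load likes load S S => likes red load likes load load likes load S => likes red load likes load load likes load load likes load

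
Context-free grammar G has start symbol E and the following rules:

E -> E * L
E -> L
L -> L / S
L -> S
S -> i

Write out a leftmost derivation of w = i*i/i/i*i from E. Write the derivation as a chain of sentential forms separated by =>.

E => E*L => E*L*L => L*L*L => S*L*L => i*L*L => i*L/S*L => i*L/S/S*L => i*S/S/S*L => i*i/S/S*L => i*i/i/S*L => i*i/i/i*L => i*i/i/i*S => i*i/i/i*i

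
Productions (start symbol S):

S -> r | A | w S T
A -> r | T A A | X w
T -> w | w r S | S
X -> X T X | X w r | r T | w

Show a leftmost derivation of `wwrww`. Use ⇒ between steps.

S ⇒ wST   [S -> w S T]
wST ⇒ wwSTT   [S -> w S T]
wwSTT ⇒ wwATT   [S -> A]
wwATT ⇒ wwrTT   [A -> r]
wwrTT ⇒ wwrwT   [T -> w]
wwrwT ⇒ wwrww   [T -> w]

S⇒wST⇒wwSTT⇒wwATT⇒wwrTT⇒wwrwT⇒wwrww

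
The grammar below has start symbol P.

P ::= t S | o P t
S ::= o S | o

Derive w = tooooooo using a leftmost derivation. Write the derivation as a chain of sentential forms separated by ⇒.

P ⇒ tS ⇒ toS ⇒ tooS ⇒ toooS ⇒ tooooS ⇒ toooooS ⇒ tooooooS ⇒ tooooooo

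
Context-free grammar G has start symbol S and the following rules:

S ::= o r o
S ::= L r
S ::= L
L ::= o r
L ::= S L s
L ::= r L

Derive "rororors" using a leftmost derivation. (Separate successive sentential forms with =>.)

S=>L=>rL=>rSLs=>roroLs=>rororLs=>rororors

S => L   [S ::= L]
L => rL   [L ::= r L]
rL => rSLs   [L ::= S L s]
rSLs => roroLs   [S ::= o r o]
roroLs => rororLs   [L ::= r L]
rororLs => rororors   [L ::= o r]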